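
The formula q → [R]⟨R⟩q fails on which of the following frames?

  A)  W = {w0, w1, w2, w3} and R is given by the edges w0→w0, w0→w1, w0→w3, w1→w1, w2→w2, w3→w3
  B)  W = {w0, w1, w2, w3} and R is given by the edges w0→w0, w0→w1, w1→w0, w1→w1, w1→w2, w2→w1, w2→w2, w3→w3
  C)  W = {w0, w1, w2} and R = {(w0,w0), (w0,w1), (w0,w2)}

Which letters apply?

The schema q → [R]⟨R⟩q is axiom B; it is valid on a frame iff R is symmetric.
(A) R is not symmetric (w0 R w1 but not w1 R w0), so the schema fails here.
(B) R is symmetric (every R-edge is matched by its reverse), so the schema is valid here.
(C) R is not symmetric (w0 R w1 but not w1 R w0), so the schema fails here.

A, C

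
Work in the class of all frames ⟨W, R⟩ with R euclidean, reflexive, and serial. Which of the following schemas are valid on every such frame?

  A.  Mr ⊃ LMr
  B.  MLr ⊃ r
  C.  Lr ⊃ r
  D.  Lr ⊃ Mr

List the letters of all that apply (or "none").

A, B, C, D

A relation that is euclidean, reflexive, and serial is also symmetric and transitive.
(A) axiom 5: valid iff R is euclidean. Every such R is euclidean — valid.
(B) MLr ⊃ r (the dual of axiom B) characterises the symmetric frames. Every such R is symmetric — valid.
(C) Lr ⊃ r is axiom T; it is valid on a frame exactly when R is reflexive. Every such R is reflexive, so valid.
(D) axiom D: valid iff R is serial. Every such R is serial — valid.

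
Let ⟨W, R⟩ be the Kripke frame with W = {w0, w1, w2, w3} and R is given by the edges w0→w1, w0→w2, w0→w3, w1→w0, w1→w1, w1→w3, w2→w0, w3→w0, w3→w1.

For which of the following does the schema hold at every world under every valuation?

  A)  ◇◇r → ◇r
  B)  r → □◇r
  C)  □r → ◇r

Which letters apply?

B, C

R is symmetric: every R-edge is matched by its reverse.
R is not transitive: w0 R w1 and w1 R w0 but not w0 R w0.
R is serial: every world has an R-successor.
(A) ◇◇r → ◇r is the dual of axiom 4; it is valid on a frame exactly when R is transitive. R is not transitive, so not valid.
(B) axiom B: valid iff R is symmetric. R is symmetric — valid.
(C) □r → ◇r is axiom D; it is valid on a frame exactly when R is serial. R is serial, so valid.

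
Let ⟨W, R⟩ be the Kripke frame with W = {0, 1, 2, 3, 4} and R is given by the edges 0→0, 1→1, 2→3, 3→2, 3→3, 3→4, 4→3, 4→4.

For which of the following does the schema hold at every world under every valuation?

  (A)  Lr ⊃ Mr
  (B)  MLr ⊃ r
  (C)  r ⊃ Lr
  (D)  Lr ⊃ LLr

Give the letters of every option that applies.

A, B

R is symmetric: every R-edge is matched by its reverse.
R is not transitive: 2 R 3 and 3 R 2 but not 2 R 2.
R is serial: every world has an R-successor.
R is not a subset of the identity: 2 R 3 with 2 ≠ 3.
(A) Lr ⊃ Mr (axiom D) characterises the serial frames. R is serial — valid.
(B) MLr ⊃ r is the dual of axiom B, which corresponds to symmetry. R is symmetric — valid.
(C) r ⊃ Lr is equivalent to ◇p→p; it holds exactly when R ⊆ identity. Here R ⊄ identity — not valid.
(D) Lr ⊃ LLr (axiom 4) characterises the transitive frames. R is not transitive — not valid.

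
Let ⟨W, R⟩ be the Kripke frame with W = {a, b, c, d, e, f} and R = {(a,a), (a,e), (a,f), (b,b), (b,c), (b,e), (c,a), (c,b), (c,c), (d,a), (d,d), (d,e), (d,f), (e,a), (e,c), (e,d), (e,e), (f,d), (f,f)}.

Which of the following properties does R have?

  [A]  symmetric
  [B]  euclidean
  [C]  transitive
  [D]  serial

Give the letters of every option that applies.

(A) not symmetric: a R f but not f R a.
(B) not euclidean: a R e and a R f but not e R f.
(C) not transitive: a R e and e R c but not a R c.
(D) serial: every world has an R-successor.

D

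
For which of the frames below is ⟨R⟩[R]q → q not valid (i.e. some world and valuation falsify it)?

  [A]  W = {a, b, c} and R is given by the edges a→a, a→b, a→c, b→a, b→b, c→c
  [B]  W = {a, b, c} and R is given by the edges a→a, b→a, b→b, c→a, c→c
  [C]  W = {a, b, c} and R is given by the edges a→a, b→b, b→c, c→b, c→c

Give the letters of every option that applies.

The schema ⟨R⟩[R]q → q is the dual of axiom B; it is valid on a frame iff R is symmetric.
(A) R is not symmetric (a R c but not c R a), so the schema fails here.
(B) R is not symmetric (b R a but not a R b), so the schema fails here.
(C) R is symmetric (every R-edge is matched by its reverse), so the schema is valid here.

A, B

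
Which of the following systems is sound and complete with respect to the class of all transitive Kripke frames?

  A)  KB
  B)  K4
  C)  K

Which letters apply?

B

(A) KB is determined by the class of symmetric frames.
(B) K4 is determined by exactly this class.
(C) K is determined by the class of arbitrary frames.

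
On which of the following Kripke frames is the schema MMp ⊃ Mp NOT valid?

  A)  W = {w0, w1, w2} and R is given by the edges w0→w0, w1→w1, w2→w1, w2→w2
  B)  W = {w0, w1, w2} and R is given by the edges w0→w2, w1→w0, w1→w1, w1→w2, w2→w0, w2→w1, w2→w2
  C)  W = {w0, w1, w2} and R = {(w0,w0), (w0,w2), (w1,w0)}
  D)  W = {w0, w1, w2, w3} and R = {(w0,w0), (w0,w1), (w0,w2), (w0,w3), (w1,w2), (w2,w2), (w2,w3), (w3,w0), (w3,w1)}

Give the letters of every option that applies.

B, C, D

The schema MMp ⊃ Mp is the dual of axiom 4; it is valid on a frame iff R is transitive.
(A) R is transitive (R is closed under composition), so the schema is valid here.
(B) R is not transitive (w0 R w2 and w2 R w0 but not w0 R w0), so the schema fails here.
(C) R is not transitive (w1 R w0 and w0 R w2 but not w1 R w2), so the schema fails here.
(D) R is not transitive (w1 R w2 and w2 R w3 but not w1 R w3), so the schema fails here.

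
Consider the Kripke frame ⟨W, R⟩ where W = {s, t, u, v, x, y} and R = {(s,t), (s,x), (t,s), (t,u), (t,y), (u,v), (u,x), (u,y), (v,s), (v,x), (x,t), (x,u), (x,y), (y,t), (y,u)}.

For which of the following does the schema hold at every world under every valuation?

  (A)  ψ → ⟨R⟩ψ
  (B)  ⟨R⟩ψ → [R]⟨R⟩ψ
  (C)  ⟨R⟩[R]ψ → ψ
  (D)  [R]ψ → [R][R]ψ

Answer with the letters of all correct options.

none

R is not reflexive: not s R s.
R is not symmetric: s R x but not x R s.
R is not transitive: s R t and t R s but not s R s.
R is not euclidean: s R t and s R x but not t R x.
(A) ψ → ⟨R⟩ψ (the dual of axiom T) characterises the reflexive frames. R is not reflexive — not valid.
(B) axiom 5: valid iff R is euclidean. R is not euclidean — not valid.
(C) the dual of axiom B: valid iff R is symmetric. R is not symmetric — not valid.
(D) axiom 4: valid iff R is transitive. R is not transitive — not valid.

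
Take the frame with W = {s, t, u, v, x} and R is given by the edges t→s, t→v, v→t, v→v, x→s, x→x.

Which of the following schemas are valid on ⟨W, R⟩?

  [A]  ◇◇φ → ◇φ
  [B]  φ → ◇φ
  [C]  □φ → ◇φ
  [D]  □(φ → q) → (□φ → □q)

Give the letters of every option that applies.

D

R is not reflexive: not s R s.
R is not transitive: t R v and v R t but not t R t.
R is not serial: s has no R-successor.
(A) the dual of axiom 4: valid iff R is transitive. R is not transitive — not valid.
(B) φ → ◇φ is the dual of axiom T, which corresponds to reflexivity. R is not reflexive — not valid.
(C) □φ → ◇φ is axiom D; it is valid on a frame exactly when R is serial. R is not serial, so not valid.
(D) □(φ → q) → (□φ → □q) is axiom K, valid on every Kripke frame — valid.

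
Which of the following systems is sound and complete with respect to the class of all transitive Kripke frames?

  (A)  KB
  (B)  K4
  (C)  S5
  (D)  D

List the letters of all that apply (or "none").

(A) KB is determined by the class of symmetric frames.
(B) K4 is determined by exactly this class.
(C) S5 is determined by the class of reflexive, symmetric, and transitive frames.
(D) D is determined by the class of serial frames.

B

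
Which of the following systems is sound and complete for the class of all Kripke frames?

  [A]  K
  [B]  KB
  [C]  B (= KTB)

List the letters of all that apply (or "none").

(A) K is determined by exactly this class.
(B) KB is determined by the class of symmetric frames.
(C) B (= KTB) is determined by the class of reflexive and symmetric frames.

A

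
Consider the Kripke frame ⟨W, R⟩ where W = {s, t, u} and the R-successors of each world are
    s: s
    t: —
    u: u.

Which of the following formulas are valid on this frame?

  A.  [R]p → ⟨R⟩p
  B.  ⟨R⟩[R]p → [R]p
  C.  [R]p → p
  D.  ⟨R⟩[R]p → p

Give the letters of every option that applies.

R is not reflexive: not t R t.
R is symmetric: every R-edge is matched by its reverse.
R is euclidean: any two R-successors of the same world are R-related.
R is not serial: t has no R-successor.
(A) [R]p → ⟨R⟩p (axiom D) characterises the serial frames. R is not serial — not valid.
(B) ⟨R⟩[R]p → [R]p (the dual of axiom 5) characterises the euclidean frames. R is euclidean — valid.
(C) axiom T: valid iff R is reflexive. R is not reflexive — not valid.
(D) the dual of axiom B: valid iff R is symmetric. R is symmetric — valid.

B, D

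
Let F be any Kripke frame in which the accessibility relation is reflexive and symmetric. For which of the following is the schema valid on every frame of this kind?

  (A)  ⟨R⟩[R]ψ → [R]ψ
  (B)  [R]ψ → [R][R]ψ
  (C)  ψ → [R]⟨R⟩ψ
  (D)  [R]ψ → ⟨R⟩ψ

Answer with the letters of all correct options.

Reflexive relations are serial.
(A) ⟨R⟩[R]ψ → [R]ψ is the dual of axiom 5, which corresponds to the euclidean property. Such an R need not be euclidean — not valid.
(B) [R]ψ → [R][R]ψ (axiom 4) characterises the transitive frames. Such an R need not be transitive — not valid.
(C) axiom B: valid iff R is symmetric. Every such R is symmetric — valid.
(D) axiom D: valid iff R is serial. Every such R is serial — valid.

C, D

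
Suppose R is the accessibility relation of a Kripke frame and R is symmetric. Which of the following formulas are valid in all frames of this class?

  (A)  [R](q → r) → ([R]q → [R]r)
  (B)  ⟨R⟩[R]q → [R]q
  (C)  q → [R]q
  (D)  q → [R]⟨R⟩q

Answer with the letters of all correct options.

(A) this is just K, valid on every normal frame.
(B) ⟨R⟩[R]q → [R]q is the dual of axiom 5, which corresponds to the euclidean property. Such an R need not be euclidean — not valid.
(C) q → [R]q (equivalent to ◇p→p) corresponds to R being a subset of the identity. Such an R need not be a subset of the identity, so not valid.
(D) axiom B: valid iff R is symmetric. Every such R is symmetric — valid.

A, D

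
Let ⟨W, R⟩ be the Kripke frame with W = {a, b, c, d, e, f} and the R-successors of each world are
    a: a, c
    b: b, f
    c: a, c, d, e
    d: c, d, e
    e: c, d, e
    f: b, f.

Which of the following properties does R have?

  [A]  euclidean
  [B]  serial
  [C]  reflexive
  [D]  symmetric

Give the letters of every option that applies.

(A) not euclidean: c R a and c R d but not a R d.
(B) serial: every world has an R-successor.
(C) reflexive: each world relates to itself.
(D) symmetric: every R-edge is matched by its reverse.

B, C, D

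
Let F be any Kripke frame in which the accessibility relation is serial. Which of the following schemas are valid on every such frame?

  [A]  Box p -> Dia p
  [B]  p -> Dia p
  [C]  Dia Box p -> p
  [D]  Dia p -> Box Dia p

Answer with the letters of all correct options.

(A) Box p -> Dia p is axiom D, which corresponds to seriality. Every such R is serial — valid.
(B) p -> Dia p (the dual of axiom T) characterises the reflexive frames. Such an R need not be reflexive — not valid.
(C) Dia Box p -> p (the dual of axiom B) characterises the symmetric frames. Such an R need not be symmetric — not valid.
(D) Dia p -> Box Dia p is axiom 5; it is valid on a frame exactly when R is euclidean. Such an R need not be euclidean, so not valid.

A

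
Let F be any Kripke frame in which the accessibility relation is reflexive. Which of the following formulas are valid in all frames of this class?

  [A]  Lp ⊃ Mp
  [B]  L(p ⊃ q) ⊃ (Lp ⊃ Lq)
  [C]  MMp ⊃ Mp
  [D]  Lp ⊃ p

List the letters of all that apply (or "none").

A reflexive relation is serial.
(A) Lp ⊃ Mp (axiom D) characterises the serial frames. Every such R is serial — valid.
(B) this is just K, valid on every normal frame.
(C) MMp ⊃ Mp is the dual of axiom 4, which corresponds to transitivity. Such an R need not be transitive — not valid.
(D) Lp ⊃ p (axiom T) characterises the reflexive frames. Every such R is reflexive — valid.

A, B, D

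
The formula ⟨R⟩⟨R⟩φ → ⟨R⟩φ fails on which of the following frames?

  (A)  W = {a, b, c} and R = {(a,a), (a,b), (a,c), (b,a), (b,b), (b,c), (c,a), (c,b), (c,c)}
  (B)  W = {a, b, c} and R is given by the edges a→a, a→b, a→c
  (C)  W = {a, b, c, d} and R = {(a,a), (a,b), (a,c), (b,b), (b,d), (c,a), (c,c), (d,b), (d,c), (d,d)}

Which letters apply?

C

The schema ⟨R⟩⟨R⟩φ → ⟨R⟩φ is the dual of axiom 4; it is valid on a frame iff R is transitive.
(A) R is transitive (R is closed under composition), so the schema is valid here.
(B) R is transitive (R is closed under composition), so the schema is valid here.
(C) R is not transitive (a R b and b R d but not a R d), so the schema fails here.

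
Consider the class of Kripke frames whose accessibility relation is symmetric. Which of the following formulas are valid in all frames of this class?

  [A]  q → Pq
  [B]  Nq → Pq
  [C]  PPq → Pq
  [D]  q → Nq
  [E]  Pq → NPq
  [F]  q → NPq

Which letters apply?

(A) q → Pq (the dual of axiom T) characterises the reflexive frames. Such an R need not be reflexive — not valid.
(B) Nq → Pq is axiom D; it is valid on a frame exactly when R is serial. Such an R need not be serial, so not valid.
(C) PPq → Pq (the dual of axiom 4) characterises the transitive frames. Such an R need not be transitive — not valid.
(D) q → Nq is equivalent to ◇p→p; it holds exactly when R ⊆ identity. Such an R need not be a subset of the identity — not valid.
(E) Pq → NPq is axiom 5; it is valid on a frame exactly when R is euclidean. Such an R need not be euclidean, so not valid.
(F) q → NPq (axiom B) characterises the symmetric frames. Every such R is symmetric — valid.

F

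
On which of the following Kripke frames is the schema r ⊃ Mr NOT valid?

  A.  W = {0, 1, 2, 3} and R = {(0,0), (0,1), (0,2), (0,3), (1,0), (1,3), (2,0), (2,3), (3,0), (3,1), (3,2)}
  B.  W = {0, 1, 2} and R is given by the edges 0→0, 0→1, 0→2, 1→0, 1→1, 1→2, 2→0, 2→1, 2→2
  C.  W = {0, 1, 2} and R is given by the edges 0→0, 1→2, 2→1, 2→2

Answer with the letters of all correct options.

A, C

The schema r ⊃ Mr is the dual of axiom T; it is valid on a frame iff R is reflexive.
(A) R is not reflexive (not 1 R 1), so the schema fails here.
(B) R is reflexive (each world relates to itself), so the schema is valid here.
(C) R is not reflexive (not 1 R 1), so the schema fails here.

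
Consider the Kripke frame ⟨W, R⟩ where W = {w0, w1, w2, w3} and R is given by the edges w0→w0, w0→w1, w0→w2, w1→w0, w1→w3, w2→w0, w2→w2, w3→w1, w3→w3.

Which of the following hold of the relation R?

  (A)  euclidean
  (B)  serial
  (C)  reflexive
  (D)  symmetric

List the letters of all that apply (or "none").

B, D

(A) not euclidean: w0 R w1 and w0 R w2 but not w1 R w2.
(B) serial: every world has an R-successor.
(C) not reflexive: not w1 R w1.
(D) symmetric: every R-edge is matched by its reverse.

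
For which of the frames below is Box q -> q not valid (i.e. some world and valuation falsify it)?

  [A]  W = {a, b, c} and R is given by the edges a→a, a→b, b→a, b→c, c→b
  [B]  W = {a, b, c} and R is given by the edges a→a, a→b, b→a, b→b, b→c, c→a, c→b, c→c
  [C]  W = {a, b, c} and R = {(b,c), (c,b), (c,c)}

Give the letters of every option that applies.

A, C

The schema Box q -> q is axiom T; it is valid on a frame iff R is reflexive.
(A) R is not reflexive (not b R b), so the schema fails here.
(B) R is reflexive (each world relates to itself), so the schema is valid here.
(C) R is not reflexive (not a R a), so the schema fails here.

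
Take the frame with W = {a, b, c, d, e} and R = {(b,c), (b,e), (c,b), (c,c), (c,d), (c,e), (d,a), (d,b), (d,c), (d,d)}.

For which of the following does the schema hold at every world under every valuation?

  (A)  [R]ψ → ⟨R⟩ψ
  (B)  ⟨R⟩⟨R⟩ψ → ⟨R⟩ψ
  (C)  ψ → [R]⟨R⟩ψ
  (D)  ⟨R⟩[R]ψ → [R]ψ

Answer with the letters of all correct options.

none

R is not symmetric: b R e but not e R b.
R is not transitive: b R c and c R b but not b R b.
R is not euclidean: b R e and b R c but not e R c.
R is not serial: a has no R-successor.
(A) [R]ψ → ⟨R⟩ψ (axiom D) characterises the serial frames. R is not serial — not valid.
(B) ⟨R⟩⟨R⟩ψ → ⟨R⟩ψ (the dual of axiom 4) characterises the transitive frames. R is not transitive — not valid.
(C) axiom B: valid iff R is symmetric. R is not symmetric — not valid.
(D) ⟨R⟩[R]ψ → [R]ψ is the dual of axiom 5, which corresponds to the euclidean property. R is not euclidean — not valid.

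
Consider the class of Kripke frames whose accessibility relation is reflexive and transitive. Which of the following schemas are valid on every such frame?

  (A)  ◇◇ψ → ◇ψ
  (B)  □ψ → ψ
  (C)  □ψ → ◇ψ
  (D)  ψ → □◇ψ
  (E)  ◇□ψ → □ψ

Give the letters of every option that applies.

A, B, C

Reflexive relations are serial.
(A) ◇◇ψ → ◇ψ (the dual of axiom 4) characterises the transitive frames. Every such R is transitive — valid.
(B) axiom T: valid iff R is reflexive. Every such R is reflexive — valid.
(C) □ψ → ◇ψ (axiom D) characterises the serial frames. Every such R is serial — valid.
(D) ψ → □◇ψ is axiom B; it is valid on a frame exactly when R is symmetric. Such an R need not be symmetric, so not valid.
(E) ◇□ψ → □ψ is the dual of axiom 5, which corresponds to the euclidean property. Such an R need not be euclidean — not valid.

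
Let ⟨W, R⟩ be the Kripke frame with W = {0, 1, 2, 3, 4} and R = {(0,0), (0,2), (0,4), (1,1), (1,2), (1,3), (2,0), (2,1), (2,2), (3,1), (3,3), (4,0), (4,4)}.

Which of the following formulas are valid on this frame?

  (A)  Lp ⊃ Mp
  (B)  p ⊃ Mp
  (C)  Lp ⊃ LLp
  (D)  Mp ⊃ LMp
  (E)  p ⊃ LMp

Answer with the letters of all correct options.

R is reflexive: each world relates to itself.
R is symmetric: every R-edge is matched by its reverse.
R is not transitive: 0 R 2 and 2 R 1 but not 0 R 1.
R is not euclidean: 0 R 2 and 0 R 4 but not 2 R 4.
R is serial: every world has an R-successor.
(A) Lp ⊃ Mp (axiom D) characterises the serial frames. R is serial — valid.
(B) p ⊃ Mp is the dual of axiom T, which corresponds to reflexivity. R is reflexive — valid.
(C) Lp ⊃ LLp (axiom 4) characterises the transitive frames. R is not transitive — not valid.
(D) axiom 5: valid iff R is euclidean. R is not euclidean — not valid.
(E) p ⊃ LMp is axiom B; it is valid on a frame exactly when R is symmetric. R is symmetric, so valid.

A, B, E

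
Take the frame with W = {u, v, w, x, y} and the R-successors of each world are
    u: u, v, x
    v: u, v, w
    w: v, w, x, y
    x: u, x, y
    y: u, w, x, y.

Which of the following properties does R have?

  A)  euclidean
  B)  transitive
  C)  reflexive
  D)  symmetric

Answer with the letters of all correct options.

(A) not euclidean: u R v and u R x but not v R x.
(B) not transitive: u R v and v R w but not u R w.
(C) reflexive: each world relates to itself.
(D) not symmetric: w R x but not x R w.

C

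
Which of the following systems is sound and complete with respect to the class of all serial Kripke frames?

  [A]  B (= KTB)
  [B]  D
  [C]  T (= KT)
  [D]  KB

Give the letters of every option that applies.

(A) B (= KTB) is determined by the class of reflexive and symmetric frames.
(B) D is determined by exactly this class.
(C) T (= KT) is determined by the class of reflexive frames.
(D) KB is determined by the class of symmetric frames.

B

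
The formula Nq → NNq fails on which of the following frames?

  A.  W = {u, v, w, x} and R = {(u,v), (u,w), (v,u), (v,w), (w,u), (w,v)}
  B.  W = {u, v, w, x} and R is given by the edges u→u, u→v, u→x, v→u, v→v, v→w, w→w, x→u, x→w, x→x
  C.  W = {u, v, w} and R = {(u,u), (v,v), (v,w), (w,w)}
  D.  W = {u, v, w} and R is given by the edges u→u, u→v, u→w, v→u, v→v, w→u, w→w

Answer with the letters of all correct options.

A, B, D

The schema Nq → NNq is axiom 4; it is valid on a frame iff R is transitive.
(A) R is not transitive (u R v and v R u but not u R u), so the schema fails here.
(B) R is not transitive (u R v and v R w but not u R w), so the schema fails here.
(C) R is transitive (R is closed under composition), so the schema is valid here.
(D) R is not transitive (v R u and u R w but not v R w), so the schema fails here.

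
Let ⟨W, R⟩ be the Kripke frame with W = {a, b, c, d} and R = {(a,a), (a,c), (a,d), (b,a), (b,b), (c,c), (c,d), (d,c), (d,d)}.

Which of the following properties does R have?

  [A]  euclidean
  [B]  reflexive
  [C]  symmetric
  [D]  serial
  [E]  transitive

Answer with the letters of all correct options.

(A) not euclidean: a R c and a R a but not c R a.
(B) reflexive: each world relates to itself.
(C) not symmetric: a R c but not c R a.
(D) serial: every world has an R-successor.
(E) not transitive: b R a and a R c but not b R c.

B, D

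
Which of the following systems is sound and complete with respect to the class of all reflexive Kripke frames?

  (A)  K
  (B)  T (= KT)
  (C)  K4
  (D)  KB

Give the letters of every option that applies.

B

(A) K is determined by the class of arbitrary frames.
(B) T (= KT) is determined by exactly this class.
(C) K4 is determined by the class of transitive frames.
(D) KB is determined by the class of symmetric frames.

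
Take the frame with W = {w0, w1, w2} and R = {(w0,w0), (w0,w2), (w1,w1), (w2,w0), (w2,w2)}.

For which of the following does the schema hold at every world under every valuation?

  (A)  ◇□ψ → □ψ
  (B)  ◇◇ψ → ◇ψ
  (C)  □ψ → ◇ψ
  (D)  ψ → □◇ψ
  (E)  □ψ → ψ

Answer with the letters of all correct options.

R is reflexive: each world relates to itself.
R is symmetric: every R-edge is matched by its reverse.
R is transitive: R is closed under composition.
R is euclidean: any two R-successors of the same world are R-related.
R is serial: every world has an R-successor.
(A) ◇□ψ → □ψ is the dual of axiom 5, which corresponds to the euclidean property. R is euclidean — valid.
(B) ◇◇ψ → ◇ψ is the dual of axiom 4; it is valid on a frame exactly when R is transitive. R is transitive, so valid.
(C) □ψ → ◇ψ (axiom D) characterises the serial frames. R is serial — valid.
(D) ψ → □◇ψ is axiom B, which corresponds to symmetry. R is symmetric — valid.
(E) □ψ → ψ (axiom T) characterises the reflexive frames. R is reflexive — valid.

A, B, C, D, E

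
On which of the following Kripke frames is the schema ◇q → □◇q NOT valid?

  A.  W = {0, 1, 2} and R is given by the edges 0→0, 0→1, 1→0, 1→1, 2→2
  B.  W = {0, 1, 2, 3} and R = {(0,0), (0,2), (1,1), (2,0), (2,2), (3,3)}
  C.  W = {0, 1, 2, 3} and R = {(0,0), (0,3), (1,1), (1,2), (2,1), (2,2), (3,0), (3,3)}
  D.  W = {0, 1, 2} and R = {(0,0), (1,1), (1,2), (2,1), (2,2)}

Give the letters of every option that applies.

none

The schema ◇q → □◇q is axiom 5; it is valid on a frame iff R is euclidean.
(A) R is euclidean (any two R-successors of the same world are R-related), so the schema is valid here.
(B) R is euclidean (any two R-successors of the same world are R-related), so the schema is valid here.
(C) R is euclidean (any two R-successors of the same world are R-related), so the schema is valid here.
(D) R is euclidean (any two R-successors of the same world are R-related), so the schema is valid here.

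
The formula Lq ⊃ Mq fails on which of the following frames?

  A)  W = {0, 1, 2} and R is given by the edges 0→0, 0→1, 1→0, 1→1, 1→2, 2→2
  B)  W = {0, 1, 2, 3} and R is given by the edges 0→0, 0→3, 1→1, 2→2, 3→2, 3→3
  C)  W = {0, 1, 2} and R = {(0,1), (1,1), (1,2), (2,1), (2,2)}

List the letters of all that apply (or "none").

none

The schema Lq ⊃ Mq is axiom D; it is valid on a frame iff R is serial.
(A) R is serial (every world has an R-successor), so the schema is valid here.
(B) R is serial (every world has an R-successor), so the schema is valid here.
(C) R is serial (every world has an R-successor), so the schema is valid here.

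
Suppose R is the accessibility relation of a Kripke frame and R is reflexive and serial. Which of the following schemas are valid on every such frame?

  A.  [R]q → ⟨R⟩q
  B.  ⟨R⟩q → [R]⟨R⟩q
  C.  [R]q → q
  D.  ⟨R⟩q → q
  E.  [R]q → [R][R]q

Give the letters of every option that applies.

(A) axiom D: valid iff R is serial. Every such R is serial — valid.
(B) ⟨R⟩q → [R]⟨R⟩q is axiom 5; it is valid on a frame exactly when R is euclidean. Such an R need not be euclidean, so not valid.
(C) [R]q → q is axiom T, which corresponds to reflexivity. Every such R is reflexive — valid.
(D) ⟨R⟩q → q is valid only on frames where every R-edge is a self-loop. Such an R need not be a subset of the identity — not valid.
(E) [R]q → [R][R]q is axiom 4; it is valid on a frame exactly when R is transitive. Such an R need not be transitive, so not valid.

A, C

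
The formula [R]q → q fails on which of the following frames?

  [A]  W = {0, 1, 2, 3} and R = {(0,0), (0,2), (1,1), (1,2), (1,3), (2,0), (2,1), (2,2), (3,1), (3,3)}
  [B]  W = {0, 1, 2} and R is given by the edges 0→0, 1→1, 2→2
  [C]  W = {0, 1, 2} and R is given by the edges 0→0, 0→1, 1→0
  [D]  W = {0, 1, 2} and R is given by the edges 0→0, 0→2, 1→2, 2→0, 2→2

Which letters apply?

The schema [R]q → q is axiom T; it is valid on a frame iff R is reflexive.
(A) R is reflexive (each world relates to itself), so the schema is valid here.
(B) R is reflexive (each world relates to itself), so the schema is valid here.
(C) R is not reflexive (not 1 R 1), so the schema fails here.
(D) R is not reflexive (not 1 R 1), so the schema fails here.

C, D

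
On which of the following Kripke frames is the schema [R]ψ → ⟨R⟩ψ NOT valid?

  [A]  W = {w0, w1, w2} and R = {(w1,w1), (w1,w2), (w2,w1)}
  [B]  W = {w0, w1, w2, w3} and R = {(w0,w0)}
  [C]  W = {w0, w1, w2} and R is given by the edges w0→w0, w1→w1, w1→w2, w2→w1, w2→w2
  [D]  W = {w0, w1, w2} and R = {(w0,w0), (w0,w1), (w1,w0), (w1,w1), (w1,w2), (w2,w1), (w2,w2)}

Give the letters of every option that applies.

A, B

The schema [R]ψ → ⟨R⟩ψ is axiom D; it is valid on a frame iff R is serial.
(A) R is not serial (w0 has no R-successor), so the schema fails here.
(B) R is not serial (w1 has no R-successor), so the schema fails here.
(C) R is serial (every world has an R-successor), so the schema is valid here.
(D) R is serial (every world has an R-successor), so the schema is valid here.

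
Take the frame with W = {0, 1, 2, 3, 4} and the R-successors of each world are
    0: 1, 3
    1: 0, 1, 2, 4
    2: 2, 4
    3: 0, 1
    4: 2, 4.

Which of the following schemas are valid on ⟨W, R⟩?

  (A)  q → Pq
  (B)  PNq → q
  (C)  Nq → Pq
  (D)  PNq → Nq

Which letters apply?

C

R is not reflexive: not 0 R 0.
R is not symmetric: 1 R 2 but not 2 R 1.
R is not euclidean: 0 R 1 and 0 R 3 but not 1 R 3.
R is serial: every world has an R-successor.
(A) q → Pq is the dual of axiom T, which corresponds to reflexivity. R is not reflexive — not valid.
(B) PNq → q is the dual of axiom B; it is valid on a frame exactly when R is symmetric. R is not symmetric, so not valid.
(C) Nq → Pq is axiom D, which corresponds to seriality. R is serial — valid.
(D) PNq → Nq is the dual of axiom 5; it is valid on a frame exactly when R is euclidean. R is not euclidean, so not valid.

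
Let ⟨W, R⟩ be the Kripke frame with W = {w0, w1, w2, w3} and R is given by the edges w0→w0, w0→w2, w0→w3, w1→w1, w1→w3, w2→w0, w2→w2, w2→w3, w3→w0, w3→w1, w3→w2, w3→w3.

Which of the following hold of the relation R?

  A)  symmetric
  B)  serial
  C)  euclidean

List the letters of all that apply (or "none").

A, B

(A) symmetric: every R-edge is matched by its reverse.
(B) serial: every world has an R-successor.
(C) not euclidean: w3 R w0 and w3 R w1 but not w0 R w1.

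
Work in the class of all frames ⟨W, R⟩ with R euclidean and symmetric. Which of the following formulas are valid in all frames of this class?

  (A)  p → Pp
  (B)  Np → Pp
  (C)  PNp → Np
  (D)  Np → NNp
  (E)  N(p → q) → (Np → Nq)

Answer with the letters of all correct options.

A symmetric euclidean relation is transitive (uRv and vRw give vRu by symmetry, then uRw by the euclidean condition, applied at v).
(A) the dual of axiom T: valid iff R is reflexive. Such an R need not be reflexive — not valid.
(B) axiom D: valid iff R is serial. Such an R need not be serial — not valid.
(C) PNp → Np is the dual of axiom 5; it is valid on a frame exactly when R is euclidean. Every such R is euclidean, so valid.
(D) Np → NNp is axiom 4; it is valid on a frame exactly when R is transitive. Every such R is transitive, so valid.
(E) this is just K, valid on every normal frame.

C, D, E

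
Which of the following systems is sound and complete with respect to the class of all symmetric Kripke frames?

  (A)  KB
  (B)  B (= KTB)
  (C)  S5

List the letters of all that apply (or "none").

(A) KB is determined by exactly this class.
(B) B (= KTB) is determined by the class of reflexive and symmetric frames.
(C) S5 is determined by the class of reflexive, symmetric, and transitive frames.

A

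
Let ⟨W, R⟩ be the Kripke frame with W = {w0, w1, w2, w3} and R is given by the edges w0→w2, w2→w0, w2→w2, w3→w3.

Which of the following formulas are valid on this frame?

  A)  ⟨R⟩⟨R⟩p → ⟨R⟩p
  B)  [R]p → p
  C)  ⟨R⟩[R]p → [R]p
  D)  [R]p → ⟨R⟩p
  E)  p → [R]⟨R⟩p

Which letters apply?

E

R is not reflexive: not w0 R w0.
R is symmetric: every R-edge is matched by its reverse.
R is not transitive: w0 R w2 and w2 R w0 but not w0 R w0.
R is not euclidean: w2 R w0 and w2 R w0 but not w0 R w0.
R is not serial: w1 has no R-successor.
(A) ⟨R⟩⟨R⟩p → ⟨R⟩p is the dual of axiom 4, which corresponds to transitivity. R is not transitive — not valid.
(B) [R]p → p is axiom T; it is valid on a frame exactly when R is reflexive. R is not reflexive, so not valid.
(C) ⟨R⟩[R]p → [R]p (the dual of axiom 5) characterises the euclidean frames. R is not euclidean — not valid.
(D) [R]p → ⟨R⟩p is axiom D, which corresponds to seriality. R is not serial — not valid.
(E) p → [R]⟨R⟩p (axiom B) characterises the symmetric frames. R is symmetric — valid.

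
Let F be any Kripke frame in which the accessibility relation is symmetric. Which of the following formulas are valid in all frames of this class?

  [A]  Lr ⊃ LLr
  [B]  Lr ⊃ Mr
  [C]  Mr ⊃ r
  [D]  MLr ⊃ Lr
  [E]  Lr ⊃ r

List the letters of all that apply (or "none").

none

(A) Lr ⊃ LLr is axiom 4; it is valid on a frame exactly when R is transitive. Such an R need not be transitive, so not valid.
(B) axiom D: valid iff R is serial. Such an R need not be serial — not valid.
(C) Mr ⊃ r (the converse of T) corresponds to R being a subset of the identity. Such an R need not be a subset of the identity, so not valid.
(D) MLr ⊃ Lr is the dual of axiom 5, which corresponds to the euclidean property. Such an R need not be euclidean — not valid.
(E) Lr ⊃ r (axiom T) characterises the reflexive frames. Such an R need not be reflexive — not valid.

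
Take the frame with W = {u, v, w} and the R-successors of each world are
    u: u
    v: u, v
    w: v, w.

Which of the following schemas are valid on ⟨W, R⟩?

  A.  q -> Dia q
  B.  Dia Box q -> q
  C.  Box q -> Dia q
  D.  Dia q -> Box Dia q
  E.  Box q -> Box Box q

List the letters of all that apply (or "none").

A, C

R is reflexive: each world relates to itself.
R is not symmetric: v R u but not u R v.
R is not transitive: w R v and v R u but not w R u.
R is not euclidean: v R u and v R v but not u R v.
R is serial: every world has an R-successor.
(A) the dual of axiom T: valid iff R is reflexive. R is reflexive — valid.
(B) Dia Box q -> q (the dual of axiom B) characterises the symmetric frames. R is not symmetric — not valid.
(C) Box q -> Dia q (axiom D) characterises the serial frames. R is serial — valid.
(D) Dia q -> Box Dia q is axiom 5; it is valid on a frame exactly when R is euclidean. R is not euclidean, so not valid.
(E) Box q -> Box Box q is axiom 4, which corresponds to transitivity. R is not transitive — not valid.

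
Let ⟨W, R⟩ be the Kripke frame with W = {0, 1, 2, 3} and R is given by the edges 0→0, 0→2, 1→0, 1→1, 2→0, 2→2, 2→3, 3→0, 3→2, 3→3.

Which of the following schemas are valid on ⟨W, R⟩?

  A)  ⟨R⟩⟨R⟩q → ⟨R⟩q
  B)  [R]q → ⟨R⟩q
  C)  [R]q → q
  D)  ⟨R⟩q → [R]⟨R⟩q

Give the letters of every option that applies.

R is reflexive: each world relates to itself.
R is not transitive: 0 R 2 and 2 R 3 but not 0 R 3.
R is not euclidean: 1 R 0 and 1 R 1 but not 0 R 1.
R is serial: every world has an R-successor.
(A) ⟨R⟩⟨R⟩q → ⟨R⟩q is the dual of axiom 4, which corresponds to transitivity. R is not transitive — not valid.
(B) [R]q → ⟨R⟩q (axiom D) characterises the serial frames. R is serial — valid.
(C) [R]q → q is axiom T, which corresponds to reflexivity. R is reflexive — valid.
(D) ⟨R⟩q → [R]⟨R⟩q is axiom 5, which corresponds to the euclidean property. R is not euclidean — not valid.

B, C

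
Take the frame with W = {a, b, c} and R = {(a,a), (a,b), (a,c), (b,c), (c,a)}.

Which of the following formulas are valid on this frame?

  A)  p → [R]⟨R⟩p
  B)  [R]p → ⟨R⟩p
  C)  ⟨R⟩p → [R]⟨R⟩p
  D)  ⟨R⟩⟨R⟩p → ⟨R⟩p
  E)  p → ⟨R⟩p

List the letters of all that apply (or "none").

R is not reflexive: not b R b.
R is not symmetric: a R b but not b R a.
R is not transitive: b R c and c R a but not b R a.
R is not euclidean: a R b and a R a but not b R a.
R is serial: every world has an R-successor.
(A) p → [R]⟨R⟩p is axiom B; it is valid on a frame exactly when R is symmetric. R is not symmetric, so not valid.
(B) axiom D: valid iff R is serial. R is serial — valid.
(C) axiom 5: valid iff R is euclidean. R is not euclidean — not valid.
(D) ⟨R⟩⟨R⟩p → ⟨R⟩p is the dual of axiom 4, which corresponds to transitivity. R is not transitive — not valid.
(E) p → ⟨R⟩p (the dual of axiom T) characterises the reflexive frames. R is not reflexive — not valid.

B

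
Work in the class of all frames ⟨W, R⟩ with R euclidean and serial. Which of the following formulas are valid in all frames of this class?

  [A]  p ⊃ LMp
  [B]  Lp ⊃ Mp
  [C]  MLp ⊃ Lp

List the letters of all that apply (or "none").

B, C

(A) p ⊃ LMp is axiom B; it is valid on a frame exactly when R is symmetric. Such an R need not be symmetric, so not valid.
(B) Lp ⊃ Mp (axiom D) characterises the serial frames. Every such R is serial — valid.
(C) MLp ⊃ Lp is the dual of axiom 5, which corresponds to the euclidean property. Every such R is euclidean — valid.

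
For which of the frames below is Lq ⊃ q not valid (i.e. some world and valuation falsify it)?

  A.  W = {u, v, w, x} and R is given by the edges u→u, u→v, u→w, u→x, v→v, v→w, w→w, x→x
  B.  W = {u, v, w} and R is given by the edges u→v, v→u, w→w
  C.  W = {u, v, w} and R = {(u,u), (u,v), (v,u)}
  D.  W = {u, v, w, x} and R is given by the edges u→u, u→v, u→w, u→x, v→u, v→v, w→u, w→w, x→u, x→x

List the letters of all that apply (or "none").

The schema Lq ⊃ q is axiom T; it is valid on a frame iff R is reflexive.
(A) R is reflexive (each world relates to itself), so the schema is valid here.
(B) R is not reflexive (not u R u), so the schema fails here.
(C) R is not reflexive (not v R v), so the schema fails here.
(D) R is reflexive (each world relates to itself), so the schema is valid here.

B, C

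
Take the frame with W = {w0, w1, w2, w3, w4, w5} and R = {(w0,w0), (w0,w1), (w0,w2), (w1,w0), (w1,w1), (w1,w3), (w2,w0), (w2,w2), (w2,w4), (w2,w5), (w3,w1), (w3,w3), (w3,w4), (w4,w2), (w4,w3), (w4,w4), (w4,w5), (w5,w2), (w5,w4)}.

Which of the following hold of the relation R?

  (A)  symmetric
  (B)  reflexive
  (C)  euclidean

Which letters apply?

A

(A) symmetric: every R-edge is matched by its reverse.
(B) not reflexive: not w5 R w5.
(C) not euclidean: w0 R w1 and w0 R w2 but not w1 R w2.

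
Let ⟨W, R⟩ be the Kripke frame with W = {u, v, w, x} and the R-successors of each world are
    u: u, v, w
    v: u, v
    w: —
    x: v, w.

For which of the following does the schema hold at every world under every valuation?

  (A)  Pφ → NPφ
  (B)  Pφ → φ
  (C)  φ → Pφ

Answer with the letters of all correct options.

none

R is not reflexive: not w R w.
R is not euclidean: u R v and u R w but not v R w.
R is not a subset of the identity: u R v with u ≠ v.
(A) axiom 5: valid iff R is euclidean. R is not euclidean — not valid.
(B) Pφ → φ is the converse of T; it holds exactly when R ⊆ identity. Here R ⊄ identity — not valid.
(C) the dual of axiom T: valid iff R is reflexive. R is not reflexive — not valid.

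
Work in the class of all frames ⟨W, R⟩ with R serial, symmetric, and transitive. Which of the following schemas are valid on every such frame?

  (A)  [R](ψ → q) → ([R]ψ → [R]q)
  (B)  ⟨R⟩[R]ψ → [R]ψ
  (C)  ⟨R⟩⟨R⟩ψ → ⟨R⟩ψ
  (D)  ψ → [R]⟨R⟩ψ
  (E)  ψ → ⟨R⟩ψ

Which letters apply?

A, B, C, D, E

A serial symmetric transitive relation is reflexive (take any v with uRv; symmetry gives vRu and transitivity gives uRu), hence an equivalence relation.
(A) this is just K, valid on every normal frame.
(B) ⟨R⟩[R]ψ → [R]ψ is the dual of axiom 5, which corresponds to the euclidean property. Every such R is euclidean — valid.
(C) ⟨R⟩⟨R⟩ψ → ⟨R⟩ψ is the dual of axiom 4, which corresponds to transitivity. Every such R is transitive — valid.
(D) axiom B: valid iff R is symmetric. Every such R is symmetric — valid.
(E) ψ → ⟨R⟩ψ is the dual of axiom T; it is valid on a frame exactly when R is reflexive. Every such R is reflexive, so valid.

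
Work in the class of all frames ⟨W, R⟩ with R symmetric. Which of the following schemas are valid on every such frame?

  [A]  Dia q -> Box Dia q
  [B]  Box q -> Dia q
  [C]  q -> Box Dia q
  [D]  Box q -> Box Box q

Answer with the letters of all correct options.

C

(A) Dia q -> Box Dia q is axiom 5; it is valid on a frame exactly when R is euclidean. Such an R need not be euclidean, so not valid.
(B) Box q -> Dia q is axiom D, which corresponds to seriality. Such an R need not be serial — not valid.
(C) q -> Box Dia q is axiom B; it is valid on a frame exactly when R is symmetric. Every such R is symmetric, so valid.
(D) Box q -> Box Box q is axiom 4; it is valid on a frame exactly when R is transitive. Such an R need not be transitive, so not valid.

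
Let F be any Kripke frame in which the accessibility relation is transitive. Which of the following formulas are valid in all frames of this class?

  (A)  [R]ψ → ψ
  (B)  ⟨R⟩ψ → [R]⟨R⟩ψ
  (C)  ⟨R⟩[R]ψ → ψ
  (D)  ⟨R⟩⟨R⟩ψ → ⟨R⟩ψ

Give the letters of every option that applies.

(A) [R]ψ → ψ is axiom T; it is valid on a frame exactly when R is reflexive. Such an R need not be reflexive, so not valid.
(B) ⟨R⟩ψ → [R]⟨R⟩ψ (axiom 5) characterises the euclidean frames. Such an R need not be euclidean — not valid.
(C) ⟨R⟩[R]ψ → ψ is the dual of axiom B, which corresponds to symmetry. Such an R need not be symmetric — not valid.
(D) ⟨R⟩⟨R⟩ψ → ⟨R⟩ψ (the dual of axiom 4) characterises the transitive frames. Every such R is transitive — valid.

D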